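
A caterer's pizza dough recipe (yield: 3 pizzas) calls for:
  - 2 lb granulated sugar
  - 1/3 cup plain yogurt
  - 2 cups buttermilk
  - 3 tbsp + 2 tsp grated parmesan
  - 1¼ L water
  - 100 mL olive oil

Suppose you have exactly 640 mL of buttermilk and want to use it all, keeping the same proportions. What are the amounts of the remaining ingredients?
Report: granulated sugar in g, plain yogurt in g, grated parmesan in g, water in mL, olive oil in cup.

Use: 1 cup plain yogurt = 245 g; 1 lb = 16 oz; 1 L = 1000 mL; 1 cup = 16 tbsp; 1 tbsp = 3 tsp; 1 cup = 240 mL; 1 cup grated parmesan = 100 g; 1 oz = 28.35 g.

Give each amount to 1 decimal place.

granulated sugar: 1209.6 g; plain yogurt: 108.9 g; grated parmesan: 30.6 g; water: 1666.7 mL; olive oil: 0.6 cup

The original recipe has 480 mL of buttermilk, so the scaling factor is 640 ÷ 480 = 4/3.
granulated sugar: 2 lb × 4/3 × 16 oz/lb × 28.35 g/oz = 1209.6 g
plain yogurt: 1/3 cup × 4/3 × 245 g/cup ≈ 108.9 g
grated parmesan: (3 tbsp + 2 tsp = 11/3 tbsp) × 4/3 ÷ 16 tbsp/cup × 100 g/cup ≈ 30.6 g
water: 1.25 L × 4/3 × 1000 mL/L ≈ 1666.7 mL
olive oil: 100 mL × 4/3 ÷ 240 mL/cup ≈ 0.6 cup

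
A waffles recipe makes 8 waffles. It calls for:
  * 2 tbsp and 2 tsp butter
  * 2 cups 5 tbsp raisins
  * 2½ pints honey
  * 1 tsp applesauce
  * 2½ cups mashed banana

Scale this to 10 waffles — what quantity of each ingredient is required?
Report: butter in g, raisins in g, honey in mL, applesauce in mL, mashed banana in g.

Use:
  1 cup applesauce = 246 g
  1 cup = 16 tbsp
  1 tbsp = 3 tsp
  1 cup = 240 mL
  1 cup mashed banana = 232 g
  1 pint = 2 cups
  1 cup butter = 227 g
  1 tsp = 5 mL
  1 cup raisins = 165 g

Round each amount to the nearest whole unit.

butter: 47 g; raisins: 477 g; honey: 1500 mL; applesauce: 6 mL; mashed banana: 725 g

Scaling factor: 10/8 = 5/4 = 1.25.
butter: (2 tbsp + 2 tsp = 8/3 tbsp) × 5/4 ÷ 16 tbsp/cup × 227 g/cup ≈ 47 g
raisins: (2 cup + 5 tbsp = 2.3125 cup) × 5/4 × 165 g/cup ≈ 477 g
honey: 2.5 pint × 5/4 × 2 cup/pint × 240 mL/cup = 1500 mL
applesauce: 1 tsp × 5/4 × 5 mL/tsp ≈ 6 mL
mashed banana: 2.5 cup × 5/4 × 232 g/cup = 725 g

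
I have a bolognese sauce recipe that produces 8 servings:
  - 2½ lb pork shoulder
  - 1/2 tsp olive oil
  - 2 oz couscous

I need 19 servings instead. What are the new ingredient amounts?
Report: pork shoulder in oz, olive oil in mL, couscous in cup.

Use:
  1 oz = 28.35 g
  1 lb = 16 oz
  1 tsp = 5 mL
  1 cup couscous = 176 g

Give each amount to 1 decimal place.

Scaling factor: 19/8 = 2.375.
pork shoulder: 2.5 lb × 19/8 × 16 oz/lb = 95.0 oz
olive oil: 0.5 tsp × 19/8 × 5 mL/tsp ≈ 5.9 mL
couscous: 2 oz × 19/8 × 28.35 g/oz ÷ 176 g/cup ≈ 0.8 cup

pork shoulder: 95.0 oz; olive oil: 5.9 mL; couscous: 0.8 cup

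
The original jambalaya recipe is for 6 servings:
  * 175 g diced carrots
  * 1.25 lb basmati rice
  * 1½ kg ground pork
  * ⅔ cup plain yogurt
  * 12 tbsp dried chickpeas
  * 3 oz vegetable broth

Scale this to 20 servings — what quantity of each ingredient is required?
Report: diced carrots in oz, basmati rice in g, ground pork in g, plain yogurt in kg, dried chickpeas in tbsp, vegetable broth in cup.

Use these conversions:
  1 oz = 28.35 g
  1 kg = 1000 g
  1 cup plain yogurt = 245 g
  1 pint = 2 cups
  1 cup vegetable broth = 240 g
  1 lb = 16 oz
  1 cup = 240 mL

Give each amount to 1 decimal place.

Scaling factor: 20/6 = 10/3.
diced carrots: 175 g × 10/3 ÷ 28.35 g/oz ≈ 20.6 oz
basmati rice: 1.25 lb × 10/3 × 16 oz/lb × 28.35 g/oz = 1890.0 g
ground pork: 1.5 kg × 10/3 × 1000 g/kg = 5000.0 g
plain yogurt: 2/3 cup × 10/3 × 245 g/cup ÷ 1000 g/kg ≈ 0.5 kg
dried chickpeas: 12 tbsp × 10/3 = 40.0 tbsp
vegetable broth: 3 oz × 10/3 × 28.35 g/oz ÷ 240 g/cup ≈ 1.2 cup

diced carrots: 20.6 oz; basmati rice: 1890.0 g; ground pork: 5000.0 g; plain yogurt: 0.5 kg; dried chickpeas: 40.0 tbsp; vegetable broth: 1.2 cup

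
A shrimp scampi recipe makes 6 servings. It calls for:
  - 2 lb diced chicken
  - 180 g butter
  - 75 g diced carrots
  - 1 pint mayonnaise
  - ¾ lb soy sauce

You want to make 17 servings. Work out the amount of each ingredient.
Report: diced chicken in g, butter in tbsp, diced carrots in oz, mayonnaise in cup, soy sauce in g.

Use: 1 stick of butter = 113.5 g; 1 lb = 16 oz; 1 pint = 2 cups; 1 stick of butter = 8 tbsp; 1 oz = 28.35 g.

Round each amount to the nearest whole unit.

Scaling factor: 17/6.
diced chicken: 2 lb × 17/6 × 16 oz/lb × 28.35 g/oz ≈ 2570 g
butter: 180 g × 17/6 ÷ 113.5 g/stick × 8 tbsp/stick ≈ 36 tbsp
diced carrots: 75 g × 17/6 ÷ 28.35 g/oz ≈ 7 oz
mayonnaise: 1 pint × 17/6 × 2 cup/pint ≈ 6 cup
soy sauce: 0.75 lb × 17/6 × 16 oz/lb × 28.35 g/oz ≈ 964 g

diced chicken: 2570 g; butter: 36 tbsp; diced carrots: 7 oz; mayonnaise: 6 cup; soy sauce: 964 g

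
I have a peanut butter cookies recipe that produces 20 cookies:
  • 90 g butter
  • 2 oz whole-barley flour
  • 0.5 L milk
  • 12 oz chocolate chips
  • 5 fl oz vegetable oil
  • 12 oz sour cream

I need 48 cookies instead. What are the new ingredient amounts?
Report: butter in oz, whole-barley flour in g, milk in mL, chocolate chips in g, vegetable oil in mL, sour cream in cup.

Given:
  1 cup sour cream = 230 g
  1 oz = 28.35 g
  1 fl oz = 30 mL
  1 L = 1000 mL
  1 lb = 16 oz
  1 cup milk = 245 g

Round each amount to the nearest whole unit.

butter: 8 oz; whole-barley flour: 136 g; milk: 1200 mL; chocolate chips: 816 g; vegetable oil: 360 mL; sour cream: 4 cup

Scaling factor: 48/20 = 12/5 = 2.4.
butter: 90 g × 12/5 ÷ 28.35 g/oz ≈ 8 oz
whole-barley flour: 2 oz × 12/5 × 28.35 g/oz ≈ 136 g
milk: 0.5 L × 12/5 × 1000 mL/L = 1200 mL
chocolate chips: 12 oz × 12/5 × 28.35 g/oz ≈ 816 g
vegetable oil: 5 fl oz × 12/5 × 30 mL/fl oz = 360 mL
sour cream: 12 oz × 12/5 × 28.35 g/oz ÷ 230 g/cup ≈ 4 cup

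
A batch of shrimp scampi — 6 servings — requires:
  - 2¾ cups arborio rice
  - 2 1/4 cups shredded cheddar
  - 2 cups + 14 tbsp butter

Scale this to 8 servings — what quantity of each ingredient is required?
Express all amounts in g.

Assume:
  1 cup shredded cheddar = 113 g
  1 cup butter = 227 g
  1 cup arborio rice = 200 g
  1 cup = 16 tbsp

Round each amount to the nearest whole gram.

Scaling factor: 8/6 = 4/3.
arborio rice: 2.75 cup × 4/3 × 200 g/cup ≈ 733 g
shredded cheddar: 2.25 cup × 4/3 × 113 g/cup = 339 g
butter: (2 cup + 14 tbsp = 2.875 cup) × 4/3 × 227 g/cup ≈ 870 g

arborio rice: 733 g; shredded cheddar: 339 g; butter: 870 g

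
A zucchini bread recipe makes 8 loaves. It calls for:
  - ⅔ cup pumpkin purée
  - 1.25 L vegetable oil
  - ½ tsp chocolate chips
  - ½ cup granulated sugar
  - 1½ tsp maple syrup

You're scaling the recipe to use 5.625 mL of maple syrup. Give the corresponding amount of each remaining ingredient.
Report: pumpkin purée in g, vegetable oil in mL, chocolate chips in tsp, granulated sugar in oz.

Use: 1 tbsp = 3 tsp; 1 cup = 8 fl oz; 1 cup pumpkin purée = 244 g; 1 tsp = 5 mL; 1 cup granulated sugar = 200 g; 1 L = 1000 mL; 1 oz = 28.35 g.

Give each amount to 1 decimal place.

pumpkin purée: 122.0 g; vegetable oil: 937.5 mL; chocolate chips: 0.4 tsp; granulated sugar: 2.6 oz

The original recipe has 7.5 mL of maple syrup, so the scaling factor is 5.625 ÷ 7.5 = 3/4 = 0.75.
pumpkin purée: 2/3 cup × 3/4 × 244 g/cup = 122.0 g
vegetable oil: 1.25 L × 3/4 × 1000 mL/L = 937.5 mL
chocolate chips: 0.5 tsp × 3/4 ≈ 0.4 tsp
granulated sugar: 0.5 cup × 3/4 × 200 g/cup ÷ 28.35 g/oz ≈ 2.6 oz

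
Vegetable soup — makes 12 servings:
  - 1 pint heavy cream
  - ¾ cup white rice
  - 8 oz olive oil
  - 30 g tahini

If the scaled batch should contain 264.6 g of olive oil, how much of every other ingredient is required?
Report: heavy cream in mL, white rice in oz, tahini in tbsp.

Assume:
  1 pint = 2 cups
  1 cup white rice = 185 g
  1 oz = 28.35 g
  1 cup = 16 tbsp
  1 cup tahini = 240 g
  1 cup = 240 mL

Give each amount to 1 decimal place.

heavy cream: 560.0 mL; white rice: 5.7 oz; tahini: 2.3 tbsp

The original recipe has 226.8 g of olive oil, so the scaling factor is 264.6 ÷ 226.8 = 7/6.
heavy cream: 1 pint × 7/6 × 2 cup/pint × 240 mL/cup = 560.0 mL
white rice: 0.75 cup × 7/6 × 185 g/cup ÷ 28.35 g/oz ≈ 5.7 oz
tahini: 30 g × 7/6 ÷ 240 g/cup × 16 tbsp/cup ≈ 2.3 tbsp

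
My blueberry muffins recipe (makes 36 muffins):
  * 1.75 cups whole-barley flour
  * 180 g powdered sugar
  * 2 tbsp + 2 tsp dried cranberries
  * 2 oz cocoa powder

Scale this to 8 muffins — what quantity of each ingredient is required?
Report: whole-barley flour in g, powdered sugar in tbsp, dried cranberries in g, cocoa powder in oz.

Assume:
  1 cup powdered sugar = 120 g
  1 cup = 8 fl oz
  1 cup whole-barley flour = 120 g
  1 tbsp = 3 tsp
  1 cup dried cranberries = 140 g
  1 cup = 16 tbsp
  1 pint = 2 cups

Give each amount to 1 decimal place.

whole-barley flour: 46.7 g; powdered sugar: 5.3 tbsp; dried cranberries: 5.2 g; cocoa powder: 0.4 oz

Scaling factor: 8/36 = 2/9.
whole-barley flour: 1.75 cup × 2/9 × 120 g/cup ≈ 46.7 g
powdered sugar: 180 g × 2/9 ÷ 120 g/cup × 16 tbsp/cup ≈ 5.3 tbsp
dried cranberries: (2 tbsp + 2 tsp = 8/3 tbsp) × 2/9 ÷ 16 tbsp/cup × 140 g/cup ≈ 5.2 g
cocoa powder: 2 oz × 2/9 ≈ 0.4 oz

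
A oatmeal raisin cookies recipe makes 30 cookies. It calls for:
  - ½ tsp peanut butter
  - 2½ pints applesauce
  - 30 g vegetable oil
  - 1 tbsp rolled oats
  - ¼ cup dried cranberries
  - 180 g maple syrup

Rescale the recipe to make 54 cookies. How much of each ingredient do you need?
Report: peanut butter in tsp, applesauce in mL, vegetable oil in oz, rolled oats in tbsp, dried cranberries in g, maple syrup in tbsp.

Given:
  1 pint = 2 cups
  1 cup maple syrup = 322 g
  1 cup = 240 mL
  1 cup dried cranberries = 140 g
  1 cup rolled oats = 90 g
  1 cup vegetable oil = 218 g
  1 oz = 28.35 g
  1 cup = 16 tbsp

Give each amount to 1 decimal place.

Scaling factor: 54/30 = 9/5 = 1.8.
peanut butter: 0.5 tsp × 9/5 = 0.9 tsp
applesauce: 2.5 pint × 9/5 × 2 cup/pint × 240 mL/cup = 2160.0 mL
vegetable oil: 30 g × 9/5 ÷ 28.35 g/oz ≈ 1.9 oz
rolled oats: 1 tbsp × 9/5 = 1.8 tbsp
dried cranberries: 0.25 cup × 9/5 × 140 g/cup = 63.0 g
maple syrup: 180 g × 9/5 ÷ 322 g/cup × 16 tbsp/cup ≈ 16.1 tbsp

peanut butter: 0.9 tsp; applesauce: 2160.0 mL; vegetable oil: 1.9 oz; rolled oats: 1.8 tbsp; dried cranberries: 63.0 g; maple syrup: 16.1 tbsp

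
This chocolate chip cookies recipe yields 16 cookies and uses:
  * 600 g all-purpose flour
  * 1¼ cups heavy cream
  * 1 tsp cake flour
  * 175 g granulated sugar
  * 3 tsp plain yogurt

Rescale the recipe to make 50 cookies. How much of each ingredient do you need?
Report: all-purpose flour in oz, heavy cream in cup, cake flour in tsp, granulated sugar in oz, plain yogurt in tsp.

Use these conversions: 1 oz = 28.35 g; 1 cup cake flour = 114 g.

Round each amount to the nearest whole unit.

Scaling factor: 50/16 = 25/8 = 3.125.
all-purpose flour: 600 g × 25/8 ÷ 28.35 g/oz ≈ 66 oz
heavy cream: 1.25 cup × 25/8 ≈ 4 cup
cake flour: 1 tsp × 25/8 ≈ 3 tsp
granulated sugar: 175 g × 25/8 ÷ 28.35 g/oz ≈ 19 oz
plain yogurt: 3 tsp × 25/8 ≈ 9 tsp

all-purpose flour: 66 oz; heavy cream: 4 cup; cake flour: 3 tsp; granulated sugar: 19 oz; plain yogurt: 9 tsp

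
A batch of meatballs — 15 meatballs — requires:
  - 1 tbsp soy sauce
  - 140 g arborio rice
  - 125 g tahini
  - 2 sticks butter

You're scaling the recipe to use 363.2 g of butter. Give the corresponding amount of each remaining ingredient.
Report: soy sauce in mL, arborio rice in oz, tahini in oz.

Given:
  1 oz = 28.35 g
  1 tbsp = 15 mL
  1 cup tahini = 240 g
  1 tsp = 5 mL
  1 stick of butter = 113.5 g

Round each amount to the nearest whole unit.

soy sauce: 24 mL; arborio rice: 8 oz; tahini: 7 oz

The original recipe has 227 g of butter, so the scaling factor is 363.2 ÷ 227 = 8/5 = 1.6.
soy sauce: 1 tbsp × 8/5 × 15 mL/tbsp = 24 mL
arborio rice: 140 g × 8/5 ÷ 28.35 g/oz ≈ 8 oz
tahini: 125 g × 8/5 ÷ 28.35 g/oz ≈ 7 oz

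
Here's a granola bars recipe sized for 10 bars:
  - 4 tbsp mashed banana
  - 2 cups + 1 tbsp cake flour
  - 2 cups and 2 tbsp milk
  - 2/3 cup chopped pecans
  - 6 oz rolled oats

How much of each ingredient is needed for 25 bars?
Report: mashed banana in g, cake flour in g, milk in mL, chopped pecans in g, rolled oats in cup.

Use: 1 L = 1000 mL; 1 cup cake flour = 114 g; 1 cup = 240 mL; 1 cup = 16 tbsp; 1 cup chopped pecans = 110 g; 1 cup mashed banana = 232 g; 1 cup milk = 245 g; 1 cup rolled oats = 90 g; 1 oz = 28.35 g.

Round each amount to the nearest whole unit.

mashed banana: 145 g; cake flour: 588 g; milk: 1275 mL; chopped pecans: 183 g; rolled oats: 5 cup

Scaling factor: 25/10 = 5/2 = 2.5.
mashed banana: 4 tbsp × 5/2 ÷ 16 tbsp/cup × 232 g/cup = 145 g
cake flour: (2 cup + 1 tbsp = 2.0625 cup) × 5/2 × 114 g/cup ≈ 588 g
milk: (2 cup + 2 tbsp = 2.125 cup) × 5/2 × 240 mL/cup = 1275 mL
chopped pecans: 2/3 cup × 5/2 × 110 g/cup ≈ 183 g
rolled oats: 6 oz × 5/2 × 28.35 g/oz ÷ 90 g/cup ≈ 5 cup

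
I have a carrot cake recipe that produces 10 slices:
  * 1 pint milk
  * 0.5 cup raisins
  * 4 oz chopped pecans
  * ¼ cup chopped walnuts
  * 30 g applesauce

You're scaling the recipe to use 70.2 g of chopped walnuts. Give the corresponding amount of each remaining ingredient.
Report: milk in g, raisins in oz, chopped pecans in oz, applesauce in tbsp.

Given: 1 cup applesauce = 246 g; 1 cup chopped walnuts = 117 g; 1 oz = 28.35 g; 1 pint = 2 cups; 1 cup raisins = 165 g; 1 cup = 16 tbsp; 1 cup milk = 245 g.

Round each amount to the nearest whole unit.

milk: 1176 g; raisins: 7 oz; chopped pecans: 10 oz; applesauce: 5 tbsp

The original recipe has 29.25 g of chopped walnuts, so the scaling factor is 70.2 ÷ 29.25 = 12/5 = 2.4.
milk: 1 pint × 12/5 × 2 cup/pint × 245 g/cup = 1176 g
raisins: 0.5 cup × 12/5 × 165 g/cup ÷ 28.35 g/oz ≈ 7 oz
chopped pecans: 4 oz × 12/5 ≈ 10 oz
applesauce: 30 g × 12/5 ÷ 246 g/cup × 16 tbsp/cup ≈ 5 tbsp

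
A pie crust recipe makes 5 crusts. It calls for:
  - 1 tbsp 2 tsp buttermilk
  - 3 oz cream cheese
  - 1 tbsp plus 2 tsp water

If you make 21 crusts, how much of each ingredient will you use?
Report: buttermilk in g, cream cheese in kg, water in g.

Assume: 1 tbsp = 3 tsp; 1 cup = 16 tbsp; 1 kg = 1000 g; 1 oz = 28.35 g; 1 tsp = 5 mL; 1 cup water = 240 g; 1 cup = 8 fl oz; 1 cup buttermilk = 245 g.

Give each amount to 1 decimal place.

buttermilk: 107.2 g; cream cheese: 0.4 kg; water: 105.0 g

Scaling factor: 21/5 = 4.2.
buttermilk: (1 tbsp + 2 tsp = 5/3 tbsp) × 21/5 ÷ 16 tbsp/cup × 245 g/cup ≈ 107.2 g
cream cheese: 3 oz × 21/5 × 28.35 g/oz ÷ 1000 g/kg ≈ 0.4 kg
water: (1 tbsp + 2 tsp = 5/3 tbsp) × 21/5 ÷ 16 tbsp/cup × 240 g/cup = 105.0 g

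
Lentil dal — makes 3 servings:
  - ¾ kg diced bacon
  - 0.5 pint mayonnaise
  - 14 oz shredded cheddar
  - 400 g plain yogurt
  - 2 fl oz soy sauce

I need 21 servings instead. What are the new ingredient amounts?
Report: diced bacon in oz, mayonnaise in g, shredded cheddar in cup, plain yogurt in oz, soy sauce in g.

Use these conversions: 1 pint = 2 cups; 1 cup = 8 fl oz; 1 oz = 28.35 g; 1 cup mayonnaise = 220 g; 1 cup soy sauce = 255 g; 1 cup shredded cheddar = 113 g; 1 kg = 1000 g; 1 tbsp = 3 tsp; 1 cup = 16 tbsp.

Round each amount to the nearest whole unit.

Scaling factor: 21/3 = 7.
diced bacon: 0.75 kg × 7 × 1000 g/kg ÷ 28.35 g/oz ≈ 185 oz
mayonnaise: 0.5 pint × 7 × 2 cup/pint × 220 g/cup = 1540 g
shredded cheddar: 14 oz × 7 × 28.35 g/oz ÷ 113 g/cup ≈ 25 cup
plain yogurt: 400 g × 7 ÷ 28.35 g/oz ≈ 99 oz
soy sauce: 2 fl oz × 7 ÷ 8 fl oz/cup × 255 g/cup ≈ 446 g

diced bacon: 185 oz; mayonnaise: 1540 g; shredded cheddar: 25 cup; plain yogurt: 99 oz; soy sauce: 446 g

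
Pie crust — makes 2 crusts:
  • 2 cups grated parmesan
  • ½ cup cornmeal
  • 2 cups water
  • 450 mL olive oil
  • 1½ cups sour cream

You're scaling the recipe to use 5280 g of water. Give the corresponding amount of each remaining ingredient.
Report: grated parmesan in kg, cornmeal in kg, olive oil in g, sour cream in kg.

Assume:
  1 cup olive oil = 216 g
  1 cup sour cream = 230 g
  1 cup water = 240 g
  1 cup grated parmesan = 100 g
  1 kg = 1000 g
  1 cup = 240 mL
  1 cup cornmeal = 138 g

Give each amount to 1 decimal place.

grated parmesan: 2.2 kg; cornmeal: 0.8 kg; olive oil: 4455.0 g; sour cream: 3.8 kg

The original recipe has 480 g of water, so the scaling factor is 5280 ÷ 480 = 11.
grated parmesan: 2 cup × 11 × 100 g/cup ÷ 1000 g/kg = 2.2 kg
cornmeal: 0.5 cup × 11 × 138 g/cup ÷ 1000 g/kg ≈ 0.8 kg
olive oil: 450 mL × 11 ÷ 240 mL/cup × 216 g/cup = 4455.0 g
sour cream: 1.5 cup × 11 × 230 g/cup ÷ 1000 g/kg ≈ 3.8 kg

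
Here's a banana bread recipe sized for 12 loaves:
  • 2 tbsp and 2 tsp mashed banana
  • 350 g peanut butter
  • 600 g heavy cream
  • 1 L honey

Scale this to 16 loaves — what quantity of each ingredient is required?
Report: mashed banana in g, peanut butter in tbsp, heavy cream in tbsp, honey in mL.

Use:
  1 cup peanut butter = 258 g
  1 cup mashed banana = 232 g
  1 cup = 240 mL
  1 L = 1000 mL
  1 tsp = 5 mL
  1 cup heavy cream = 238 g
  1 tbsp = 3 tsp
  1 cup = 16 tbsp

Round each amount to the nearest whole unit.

mashed banana: 52 g; peanut butter: 29 tbsp; heavy cream: 54 tbsp; honey: 1333 mL

Scaling factor: 16/12 = 4/3.
mashed banana: (2 tbsp + 2 tsp = 8/3 tbsp) × 4/3 ÷ 16 tbsp/cup × 232 g/cup ≈ 52 g
peanut butter: 350 g × 4/3 ÷ 258 g/cup × 16 tbsp/cup ≈ 29 tbsp
heavy cream: 600 g × 4/3 ÷ 238 g/cup × 16 tbsp/cup ≈ 54 tbsp
honey: 1 L × 4/3 × 1000 mL/L ≈ 1333 mL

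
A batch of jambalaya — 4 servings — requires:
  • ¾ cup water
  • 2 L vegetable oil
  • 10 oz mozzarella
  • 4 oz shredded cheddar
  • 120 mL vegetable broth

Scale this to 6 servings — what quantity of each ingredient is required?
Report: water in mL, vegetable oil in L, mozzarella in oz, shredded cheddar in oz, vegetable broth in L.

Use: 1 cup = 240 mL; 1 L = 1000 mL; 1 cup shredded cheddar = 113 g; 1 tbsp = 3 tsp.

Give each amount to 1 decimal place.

Scaling factor: 6/4 = 3/2 = 1.5.
water: 0.75 cup × 3/2 × 240 mL/cup = 270.0 mL
vegetable oil: 2 L × 3/2 = 3.0 L
mozzarella: 10 oz × 3/2 = 15.0 oz
shredded cheddar: 4 oz × 3/2 = 6.0 oz
vegetable broth: 120 mL × 3/2 ÷ 1000 mL/L ≈ 0.2 L

water: 270.0 mL; vegetable oil: 3.0 L; mozzarella: 15.0 oz; shredded cheddar: 6.0 oz; vegetable broth: 0.2 L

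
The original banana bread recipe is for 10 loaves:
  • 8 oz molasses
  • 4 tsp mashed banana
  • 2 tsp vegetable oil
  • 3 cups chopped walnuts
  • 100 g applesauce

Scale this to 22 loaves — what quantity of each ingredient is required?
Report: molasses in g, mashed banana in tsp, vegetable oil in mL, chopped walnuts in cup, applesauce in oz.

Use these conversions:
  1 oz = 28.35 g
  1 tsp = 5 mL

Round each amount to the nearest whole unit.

Scaling factor: 22/10 = 11/5 = 2.2.
molasses: 8 oz × 11/5 × 28.35 g/oz ≈ 499 g
mashed banana: 4 tsp × 11/5 ≈ 9 tsp
vegetable oil: 2 tsp × 11/5 × 5 mL/tsp = 22 mL
chopped walnuts: 3 cup × 11/5 ≈ 7 cup
applesauce: 100 g × 11/5 ÷ 28.35 g/oz ≈ 8 oz

molasses: 499 g; mashed banana: 9 tsp; vegetable oil: 22 mL; chopped walnuts: 7 cup; applesauce: 8 oz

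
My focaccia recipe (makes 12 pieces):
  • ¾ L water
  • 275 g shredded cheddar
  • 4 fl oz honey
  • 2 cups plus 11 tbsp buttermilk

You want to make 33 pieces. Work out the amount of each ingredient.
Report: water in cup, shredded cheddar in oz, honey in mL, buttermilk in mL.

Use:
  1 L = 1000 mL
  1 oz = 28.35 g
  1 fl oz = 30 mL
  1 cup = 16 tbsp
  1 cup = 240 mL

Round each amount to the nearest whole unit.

water: 9 cup; shredded cheddar: 27 oz; honey: 330 mL; buttermilk: 1774 mL

Scaling factor: 33/12 = 11/4 = 2.75.
water: 0.75 L × 11/4 × 1000 mL/L ÷ 240 mL/cup ≈ 9 cup
shredded cheddar: 275 g × 11/4 ÷ 28.35 g/oz ≈ 27 oz
honey: 4 fl oz × 11/4 × 30 mL/fl oz = 330 mL
buttermilk: (2 cup + 11 tbsp = 2.6875 cup) × 11/4 × 240 mL/cup ≈ 1774 mL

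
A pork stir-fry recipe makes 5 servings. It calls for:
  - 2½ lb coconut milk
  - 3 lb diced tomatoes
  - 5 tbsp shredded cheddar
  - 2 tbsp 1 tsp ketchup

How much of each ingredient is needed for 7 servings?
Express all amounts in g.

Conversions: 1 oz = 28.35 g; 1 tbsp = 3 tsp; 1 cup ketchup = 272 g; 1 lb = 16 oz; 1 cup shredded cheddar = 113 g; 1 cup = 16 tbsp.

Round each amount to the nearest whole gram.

coconut milk: 1588 g; diced tomatoes: 1905 g; shredded cheddar: 49 g; ketchup: 56 g

Scaling factor: 7/5 = 1.4.
coconut milk: 2.5 lb × 7/5 × 16 oz/lb × 28.35 g/oz ≈ 1588 g
diced tomatoes: 3 lb × 7/5 × 16 oz/lb × 28.35 g/oz ≈ 1905 g
shredded cheddar: 5 tbsp × 7/5 ÷ 16 tbsp/cup × 113 g/cup ≈ 49 g
ketchup: (2 tbsp + 1 tsp = 7/3 tbsp) × 7/5 ÷ 16 tbsp/cup × 272 g/cup ≈ 56 g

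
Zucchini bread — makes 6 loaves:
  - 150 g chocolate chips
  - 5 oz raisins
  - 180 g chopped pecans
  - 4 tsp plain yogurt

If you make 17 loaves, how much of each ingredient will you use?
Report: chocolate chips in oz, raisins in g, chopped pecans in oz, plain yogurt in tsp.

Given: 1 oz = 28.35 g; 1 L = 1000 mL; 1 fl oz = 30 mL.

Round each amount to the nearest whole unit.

chocolate chips: 15 oz; raisins: 402 g; chopped pecans: 18 oz; plain yogurt: 11 tsp

Scaling factor: 17/6.
chocolate chips: 150 g × 17/6 ÷ 28.35 g/oz ≈ 15 oz
raisins: 5 oz × 17/6 × 28.35 g/oz ≈ 402 g
chopped pecans: 180 g × 17/6 ÷ 28.35 g/oz ≈ 18 oz
plain yogurt: 4 tsp × 17/6 ≈ 11 tsp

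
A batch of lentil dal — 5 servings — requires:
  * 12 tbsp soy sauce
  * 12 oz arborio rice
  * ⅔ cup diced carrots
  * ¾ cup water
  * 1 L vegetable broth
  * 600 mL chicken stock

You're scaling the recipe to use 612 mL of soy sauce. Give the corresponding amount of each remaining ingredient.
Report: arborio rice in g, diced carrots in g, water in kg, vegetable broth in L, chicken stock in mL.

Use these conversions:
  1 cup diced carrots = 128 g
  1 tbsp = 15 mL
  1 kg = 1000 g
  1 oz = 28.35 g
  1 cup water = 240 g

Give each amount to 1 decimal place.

arborio rice: 1156.7 g; diced carrots: 290.1 g; water: 0.6 kg; vegetable broth: 3.4 L; chicken stock: 2040.0 mL

The original recipe has 180 mL of soy sauce, so the scaling factor is 612 ÷ 180 = 17/5 = 3.4.
arborio rice: 12 oz × 17/5 × 28.35 g/oz ≈ 1156.7 g
diced carrots: 2/3 cup × 17/5 × 128 g/cup ≈ 290.1 g
water: 0.75 cup × 17/5 × 240 g/cup ÷ 1000 g/kg ≈ 0.6 kg
vegetable broth: 1 L × 17/5 = 3.4 L
chicken stock: 600 mL × 17/5 = 2040.0 mL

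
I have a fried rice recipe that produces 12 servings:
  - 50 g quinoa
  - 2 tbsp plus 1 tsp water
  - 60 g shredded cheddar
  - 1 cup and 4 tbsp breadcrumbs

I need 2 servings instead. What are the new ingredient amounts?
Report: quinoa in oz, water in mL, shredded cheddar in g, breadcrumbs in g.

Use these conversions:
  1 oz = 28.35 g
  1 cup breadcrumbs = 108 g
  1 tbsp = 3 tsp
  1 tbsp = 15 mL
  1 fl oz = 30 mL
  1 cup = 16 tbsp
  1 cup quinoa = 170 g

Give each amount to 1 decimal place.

Scaling factor: 2/12 = 1/6.
quinoa: 50 g × 1/6 ÷ 28.35 g/oz ≈ 0.3 oz
water: (2 tbsp + 1 tsp = 7/3 tbsp) × 1/6 × 15 mL/tbsp ≈ 5.8 mL
shredded cheddar: 60 g × 1/6 = 10.0 g
breadcrumbs: (1 cup + 4 tbsp = 1.25 cup) × 1/6 × 108 g/cup = 22.5 g

quinoa: 0.3 oz; water: 5.8 mL; shredded cheddar: 10.0 g; breadcrumbs: 22.5 g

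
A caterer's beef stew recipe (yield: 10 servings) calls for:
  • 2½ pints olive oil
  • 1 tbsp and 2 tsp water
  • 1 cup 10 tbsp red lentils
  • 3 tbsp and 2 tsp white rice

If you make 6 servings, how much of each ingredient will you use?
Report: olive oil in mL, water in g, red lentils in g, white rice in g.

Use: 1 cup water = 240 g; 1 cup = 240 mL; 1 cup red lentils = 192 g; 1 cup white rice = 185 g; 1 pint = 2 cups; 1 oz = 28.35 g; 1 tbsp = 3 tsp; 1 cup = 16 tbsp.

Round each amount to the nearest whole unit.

olive oil: 720 mL; water: 15 g; red lentils: 187 g; white rice: 25 g

Scaling factor: 6/10 = 3/5 = 0.6.
olive oil: 2.5 pint × 3/5 × 2 cup/pint × 240 mL/cup = 720 mL
water: (1 tbsp + 2 tsp = 5/3 tbsp) × 3/5 ÷ 16 tbsp/cup × 240 g/cup = 15 g
red lentils: (1 cup + 10 tbsp = 1.625 cup) × 3/5 × 192 g/cup ≈ 187 g
white rice: (3 tbsp + 2 tsp = 11/3 tbsp) × 3/5 ÷ 16 tbsp/cup × 185 g/cup ≈ 25 g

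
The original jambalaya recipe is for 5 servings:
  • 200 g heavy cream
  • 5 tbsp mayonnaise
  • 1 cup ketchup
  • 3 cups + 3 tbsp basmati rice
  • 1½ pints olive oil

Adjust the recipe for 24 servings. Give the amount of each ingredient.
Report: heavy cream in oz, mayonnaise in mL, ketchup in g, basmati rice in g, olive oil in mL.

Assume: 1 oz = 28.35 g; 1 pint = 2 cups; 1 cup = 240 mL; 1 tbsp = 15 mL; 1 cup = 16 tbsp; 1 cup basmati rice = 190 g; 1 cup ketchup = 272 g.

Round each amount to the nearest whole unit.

Scaling factor: 24/5 = 4.8.
heavy cream: 200 g × 24/5 ÷ 28.35 g/oz ≈ 34 oz
mayonnaise: 5 tbsp × 24/5 × 15 mL/tbsp = 360 mL
ketchup: 1 cup × 24/5 × 272 g/cup ≈ 1306 g
basmati rice: (3 cup + 3 tbsp = 3.1875 cup) × 24/5 × 190 g/cup = 2907 g
olive oil: 1.5 pint × 24/5 × 2 cup/pint × 240 mL/cup = 3456 mL

heavy cream: 34 oz; mayonnaise: 360 mL; ketchup: 1306 g; basmati rice: 2907 g; olive oil: 3456 mL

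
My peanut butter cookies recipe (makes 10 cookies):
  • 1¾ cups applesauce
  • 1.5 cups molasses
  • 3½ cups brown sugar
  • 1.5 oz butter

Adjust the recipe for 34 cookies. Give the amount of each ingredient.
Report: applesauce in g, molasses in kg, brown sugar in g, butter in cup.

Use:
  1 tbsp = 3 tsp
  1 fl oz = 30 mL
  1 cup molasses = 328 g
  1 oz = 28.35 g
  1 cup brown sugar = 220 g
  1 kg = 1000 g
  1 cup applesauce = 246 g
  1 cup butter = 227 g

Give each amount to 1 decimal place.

Scaling factor: 34/10 = 17/5 = 3.4.
applesauce: 1.75 cup × 17/5 × 246 g/cup = 1463.7 g
molasses: 1.5 cup × 17/5 × 328 g/cup ÷ 1000 g/kg ≈ 1.7 kg
brown sugar: 3.5 cup × 17/5 × 220 g/cup = 2618.0 g
butter: 1.5 oz × 17/5 × 28.35 g/oz ÷ 227 g/cup ≈ 0.6 cup

applesauce: 1463.7 g; molasses: 1.7 kg; brown sugar: 2618.0 g; butter: 0.6 cup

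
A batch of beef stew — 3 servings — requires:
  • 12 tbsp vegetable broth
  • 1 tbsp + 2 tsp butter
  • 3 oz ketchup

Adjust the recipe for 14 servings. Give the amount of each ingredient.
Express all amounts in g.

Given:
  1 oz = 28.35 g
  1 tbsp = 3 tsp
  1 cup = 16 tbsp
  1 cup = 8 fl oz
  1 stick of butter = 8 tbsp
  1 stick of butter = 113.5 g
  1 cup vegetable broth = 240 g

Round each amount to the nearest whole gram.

vegetable broth: 840 g; butter: 110 g; ketchup: 397 g

Scaling factor: 14/3.
vegetable broth: 12 tbsp × 14/3 ÷ 16 tbsp/cup × 240 g/cup = 840 g
butter: (1 tbsp + 2 tsp = 5/3 tbsp) × 14/3 ÷ 8 tbsp/stick × 113.5 g/stick ≈ 110 g
ketchup: 3 oz × 14/3 × 28.35 g/oz ≈ 397 g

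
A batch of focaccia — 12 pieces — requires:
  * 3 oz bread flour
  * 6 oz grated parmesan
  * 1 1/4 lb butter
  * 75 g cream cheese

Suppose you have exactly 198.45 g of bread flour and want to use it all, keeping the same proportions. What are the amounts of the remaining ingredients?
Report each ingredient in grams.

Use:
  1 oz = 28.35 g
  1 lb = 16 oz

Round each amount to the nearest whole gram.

grated parmesan: 397 g; butter: 1323 g; cream cheese: 175 g

The original recipe has 85.05 g of bread flour, so the scaling factor is 198.45 ÷ 85.05 = 7/3.
grated parmesan: 6 oz × 7/3 × 28.35 g/oz ≈ 397 g
butter: 1.25 lb × 7/3 × 16 oz/lb × 28.35 g/oz = 1323 g
cream cheese: 75 g × 7/3 = 175 g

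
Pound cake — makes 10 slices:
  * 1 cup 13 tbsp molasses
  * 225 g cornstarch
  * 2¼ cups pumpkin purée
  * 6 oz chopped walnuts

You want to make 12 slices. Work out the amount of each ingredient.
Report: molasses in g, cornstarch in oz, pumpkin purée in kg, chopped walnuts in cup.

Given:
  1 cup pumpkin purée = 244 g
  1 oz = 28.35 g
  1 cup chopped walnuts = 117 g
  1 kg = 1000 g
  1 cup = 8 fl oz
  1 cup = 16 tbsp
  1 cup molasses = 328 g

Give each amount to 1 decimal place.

molasses: 713.4 g; cornstarch: 9.5 oz; pumpkin purée: 0.7 kg; chopped walnuts: 1.7 cup

Scaling factor: 12/10 = 6/5 = 1.2.
molasses: (1 cup + 13 tbsp = 1.8125 cup) × 6/5 × 328 g/cup = 713.4 g
cornstarch: 225 g × 6/5 ÷ 28.35 g/oz ≈ 9.5 oz
pumpkin purée: 2.25 cup × 6/5 × 244 g/cup ÷ 1000 g/kg ≈ 0.7 kg
chopped walnuts: 6 oz × 6/5 × 28.35 g/oz ÷ 117 g/cup ≈ 1.7 cup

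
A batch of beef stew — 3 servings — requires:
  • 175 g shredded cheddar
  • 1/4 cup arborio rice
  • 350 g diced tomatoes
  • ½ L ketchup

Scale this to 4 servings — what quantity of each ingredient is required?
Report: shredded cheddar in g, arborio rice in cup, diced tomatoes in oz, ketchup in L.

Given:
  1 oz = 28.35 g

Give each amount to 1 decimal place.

Scaling factor: 4/3.
shredded cheddar: 175 g × 4/3 ≈ 233.3 g
arborio rice: 0.25 cup × 4/3 ≈ 0.3 cup
diced tomatoes: 350 g × 4/3 ÷ 28.35 g/oz ≈ 16.5 oz
ketchup: 0.5 L × 4/3 ≈ 0.7 L

shredded cheddar: 233.3 g; arborio rice: 0.3 cup; diced tomatoes: 16.5 oz; ketchup: 0.7 L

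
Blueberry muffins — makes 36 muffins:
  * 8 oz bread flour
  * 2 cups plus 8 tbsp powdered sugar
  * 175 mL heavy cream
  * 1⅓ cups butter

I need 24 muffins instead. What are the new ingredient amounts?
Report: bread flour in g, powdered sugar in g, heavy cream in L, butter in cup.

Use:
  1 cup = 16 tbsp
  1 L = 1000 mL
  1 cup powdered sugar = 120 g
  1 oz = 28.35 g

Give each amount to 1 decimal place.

bread flour: 151.2 g; powdered sugar: 200.0 g; heavy cream: 0.1 L; butter: 0.9 cup

Scaling factor: 24/36 = 2/3.
bread flour: 8 oz × 2/3 × 28.35 g/oz = 151.2 g
powdered sugar: (2 cup + 8 tbsp = 2.5 cup) × 2/3 × 120 g/cup = 200.0 g
heavy cream: 175 mL × 2/3 ÷ 1000 mL/L ≈ 0.1 L
butter: 4/3 cup × 2/3 ≈ 0.9 cup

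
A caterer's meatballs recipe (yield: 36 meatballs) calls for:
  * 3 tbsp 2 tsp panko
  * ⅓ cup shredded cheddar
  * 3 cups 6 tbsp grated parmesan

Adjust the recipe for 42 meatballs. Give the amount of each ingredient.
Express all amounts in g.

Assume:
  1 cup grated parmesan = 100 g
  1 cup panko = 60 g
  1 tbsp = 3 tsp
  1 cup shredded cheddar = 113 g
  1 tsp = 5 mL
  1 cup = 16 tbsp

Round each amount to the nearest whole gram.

panko: 16 g; shredded cheddar: 44 g; grated parmesan: 394 g

Scaling factor: 42/36 = 7/6.
panko: (3 tbsp + 2 tsp = 11/3 tbsp) × 7/6 ÷ 16 tbsp/cup × 60 g/cup ≈ 16 g
shredded cheddar: 1/3 cup × 7/6 × 113 g/cup ≈ 44 g
grated parmesan: (3 cup + 6 tbsp = 3.375 cup) × 7/6 × 100 g/cup ≈ 394 g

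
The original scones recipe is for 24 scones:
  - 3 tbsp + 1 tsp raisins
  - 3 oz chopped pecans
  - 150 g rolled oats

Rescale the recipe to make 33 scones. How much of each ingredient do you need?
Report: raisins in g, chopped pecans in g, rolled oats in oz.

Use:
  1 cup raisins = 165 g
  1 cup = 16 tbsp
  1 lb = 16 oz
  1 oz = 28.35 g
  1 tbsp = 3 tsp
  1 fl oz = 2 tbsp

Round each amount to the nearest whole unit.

Scaling factor: 33/24 = 11/8 = 1.375.
raisins: (3 tbsp + 1 tsp = 10/3 tbsp) × 11/8 ÷ 16 tbsp/cup × 165 g/cup ≈ 47 g
chopped pecans: 3 oz × 11/8 × 28.35 g/oz ≈ 117 g
rolled oats: 150 g × 11/8 ÷ 28.35 g/oz ≈ 7 oz

raisins: 47 g; chopped pecans: 117 g; rolled oats: 7 oz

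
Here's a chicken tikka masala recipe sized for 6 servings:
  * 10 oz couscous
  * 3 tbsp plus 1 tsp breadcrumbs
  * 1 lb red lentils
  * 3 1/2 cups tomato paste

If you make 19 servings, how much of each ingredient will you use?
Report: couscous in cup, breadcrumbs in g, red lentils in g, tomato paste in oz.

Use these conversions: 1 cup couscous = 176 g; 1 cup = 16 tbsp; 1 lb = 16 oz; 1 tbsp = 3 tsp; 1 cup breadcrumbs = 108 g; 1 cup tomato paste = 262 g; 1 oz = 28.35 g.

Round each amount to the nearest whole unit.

Scaling factor: 19/6.
couscous: 10 oz × 19/6 × 28.35 g/oz ÷ 176 g/cup ≈ 5 cup
breadcrumbs: (3 tbsp + 1 tsp = 10/3 tbsp) × 19/6 ÷ 16 tbsp/cup × 108 g/cup ≈ 71 g
red lentils: 1 lb × 19/6 × 16 oz/lb × 28.35 g/oz ≈ 1436 g
tomato paste: 3.5 cup × 19/6 × 262 g/cup ÷ 28.35 g/oz ≈ 102 oz

couscous: 5 cup; breadcrumbs: 71 g; red lentils: 1436 g; tomato paste: 102 oz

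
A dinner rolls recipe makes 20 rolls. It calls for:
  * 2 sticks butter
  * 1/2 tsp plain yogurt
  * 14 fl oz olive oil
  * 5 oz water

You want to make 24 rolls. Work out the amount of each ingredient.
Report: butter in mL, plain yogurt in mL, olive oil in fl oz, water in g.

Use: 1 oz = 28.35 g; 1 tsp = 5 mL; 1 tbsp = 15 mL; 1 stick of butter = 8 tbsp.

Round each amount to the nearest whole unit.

butter: 288 mL; plain yogurt: 3 mL; olive oil: 17 fl oz; water: 170 g

Scaling factor: 24/20 = 6/5 = 1.2.
butter: 2 stick × 6/5 × 8 tbsp/stick × 15 mL/tbsp = 288 mL
plain yogurt: 0.5 tsp × 6/5 × 5 mL/tsp = 3 mL
olive oil: 14 fl oz × 6/5 ≈ 17 fl oz
water: 5 oz × 6/5 × 28.35 g/oz ≈ 170 g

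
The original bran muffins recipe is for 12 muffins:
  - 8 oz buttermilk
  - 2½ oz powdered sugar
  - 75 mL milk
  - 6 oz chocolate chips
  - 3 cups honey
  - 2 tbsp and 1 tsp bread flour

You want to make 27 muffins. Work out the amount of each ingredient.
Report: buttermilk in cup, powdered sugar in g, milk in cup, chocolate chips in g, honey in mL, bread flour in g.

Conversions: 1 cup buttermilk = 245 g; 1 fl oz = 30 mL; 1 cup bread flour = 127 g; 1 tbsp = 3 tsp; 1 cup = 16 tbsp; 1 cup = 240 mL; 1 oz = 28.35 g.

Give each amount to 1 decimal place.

buttermilk: 2.1 cup; powdered sugar: 159.5 g; milk: 0.7 cup; chocolate chips: 382.7 g; honey: 1620.0 mL; bread flour: 41.7 g

Scaling factor: 27/12 = 9/4 = 2.25.
buttermilk: 8 oz × 9/4 × 28.35 g/oz ÷ 245 g/cup ≈ 2.1 cup
powdered sugar: 2.5 oz × 9/4 × 28.35 g/oz ≈ 159.5 g
milk: 75 mL × 9/4 ÷ 240 mL/cup ≈ 0.7 cup
chocolate chips: 6 oz × 9/4 × 28.35 g/oz ≈ 382.7 g
honey: 3 cup × 9/4 × 240 mL/cup = 1620.0 mL
bread flour: (2 tbsp + 1 tsp = 7/3 tbsp) × 9/4 ÷ 16 tbsp/cup × 127 g/cup ≈ 41.7 g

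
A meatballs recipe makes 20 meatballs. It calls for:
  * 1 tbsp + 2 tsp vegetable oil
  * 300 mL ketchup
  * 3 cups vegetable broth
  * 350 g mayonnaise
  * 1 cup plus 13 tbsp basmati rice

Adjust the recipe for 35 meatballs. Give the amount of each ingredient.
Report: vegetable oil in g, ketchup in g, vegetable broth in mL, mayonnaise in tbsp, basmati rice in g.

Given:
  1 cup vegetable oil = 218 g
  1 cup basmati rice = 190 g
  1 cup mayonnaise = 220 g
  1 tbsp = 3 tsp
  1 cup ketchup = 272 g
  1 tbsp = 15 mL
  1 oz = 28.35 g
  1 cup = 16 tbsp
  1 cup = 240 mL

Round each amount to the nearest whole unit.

vegetable oil: 40 g; ketchup: 595 g; vegetable broth: 1260 mL; mayonnaise: 45 tbsp; basmati rice: 603 g

Scaling factor: 35/20 = 7/4 = 1.75.
vegetable oil: (1 tbsp + 2 tsp = 5/3 tbsp) × 7/4 ÷ 16 tbsp/cup × 218 g/cup ≈ 40 g
ketchup: 300 mL × 7/4 ÷ 240 mL/cup × 272 g/cup = 595 g
vegetable broth: 3 cup × 7/4 × 240 mL/cup = 1260 mL
mayonnaise: 350 g × 7/4 ÷ 220 g/cup × 16 tbsp/cup ≈ 45 tbsp
basmati rice: (1 cup + 13 tbsp = 1.8125 cup) × 7/4 × 190 g/cup ≈ 603 g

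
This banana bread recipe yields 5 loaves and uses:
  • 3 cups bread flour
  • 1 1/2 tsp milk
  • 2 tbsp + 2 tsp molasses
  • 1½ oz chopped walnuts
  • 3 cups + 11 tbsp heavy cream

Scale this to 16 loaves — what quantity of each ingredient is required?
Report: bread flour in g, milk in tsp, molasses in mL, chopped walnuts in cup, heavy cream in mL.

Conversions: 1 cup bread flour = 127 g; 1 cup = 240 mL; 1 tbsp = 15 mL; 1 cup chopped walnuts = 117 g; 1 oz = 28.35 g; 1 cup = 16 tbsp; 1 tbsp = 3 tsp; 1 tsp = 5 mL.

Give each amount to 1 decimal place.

bread flour: 1219.2 g; milk: 4.8 tsp; molasses: 128.0 mL; chopped walnuts: 1.2 cup; heavy cream: 2832.0 mL

Scaling factor: 16/5 = 3.2.
bread flour: 3 cup × 16/5 × 127 g/cup = 1219.2 g
milk: 1.5 tsp × 16/5 = 4.8 tsp
molasses: (2 tbsp + 2 tsp = 8/3 tbsp) × 16/5 × 15 mL/tbsp = 128.0 mL
chopped walnuts: 1.5 oz × 16/5 × 28.35 g/oz ÷ 117 g/cup ≈ 1.2 cup
heavy cream: (3 cup + 11 tbsp = 3.6875 cup) × 16/5 × 240 mL/cup = 2832.0 mL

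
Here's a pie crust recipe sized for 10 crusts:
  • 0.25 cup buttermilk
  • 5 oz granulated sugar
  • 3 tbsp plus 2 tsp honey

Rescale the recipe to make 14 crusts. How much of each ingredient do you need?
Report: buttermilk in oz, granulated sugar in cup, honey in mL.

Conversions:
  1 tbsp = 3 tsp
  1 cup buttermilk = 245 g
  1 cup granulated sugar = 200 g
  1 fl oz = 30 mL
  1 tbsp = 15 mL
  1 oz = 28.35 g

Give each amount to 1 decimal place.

Scaling factor: 14/10 = 7/5 = 1.4.
buttermilk: 0.25 cup × 7/5 × 245 g/cup ÷ 28.35 g/oz ≈ 3.0 oz
granulated sugar: 5 oz × 7/5 × 28.35 g/oz ÷ 200 g/cup ≈ 1.0 cup
honey: (3 tbsp + 2 tsp = 11/3 tbsp) × 7/5 × 15 mL/tbsp = 77.0 mL

buttermilk: 3.0 oz; granulated sugar: 1.0 cup; honey: 77.0 mL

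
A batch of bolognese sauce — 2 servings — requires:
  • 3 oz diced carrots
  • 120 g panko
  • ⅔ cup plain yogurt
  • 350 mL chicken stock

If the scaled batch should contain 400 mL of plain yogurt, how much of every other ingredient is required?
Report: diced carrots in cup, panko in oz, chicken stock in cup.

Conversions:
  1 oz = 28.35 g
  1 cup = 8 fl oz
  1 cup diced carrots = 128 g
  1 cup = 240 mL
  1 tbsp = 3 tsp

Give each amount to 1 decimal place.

diced carrots: 1.7 cup; panko: 10.6 oz; chicken stock: 3.6 cup

The original recipe has 160 mL of plain yogurt, so the scaling factor is 400 ÷ 160 = 5/2 = 2.5.
diced carrots: 3 oz × 5/2 × 28.35 g/oz ÷ 128 g/cup ≈ 1.7 cup
panko: 120 g × 5/2 ÷ 28.35 g/oz ≈ 10.6 oz
chicken stock: 350 mL × 5/2 ÷ 240 mL/cup ≈ 3.6 cup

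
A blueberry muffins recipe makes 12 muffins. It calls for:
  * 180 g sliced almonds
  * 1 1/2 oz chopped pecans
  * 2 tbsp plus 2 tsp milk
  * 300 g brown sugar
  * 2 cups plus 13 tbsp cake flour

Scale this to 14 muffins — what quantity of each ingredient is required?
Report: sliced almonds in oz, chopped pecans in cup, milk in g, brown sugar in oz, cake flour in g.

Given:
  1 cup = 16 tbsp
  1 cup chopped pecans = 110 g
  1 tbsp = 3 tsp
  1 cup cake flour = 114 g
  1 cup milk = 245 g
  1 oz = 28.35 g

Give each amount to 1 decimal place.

Scaling factor: 14/12 = 7/6.
sliced almonds: 180 g × 7/6 ÷ 28.35 g/oz ≈ 7.4 oz
chopped pecans: 1.5 oz × 7/6 × 28.35 g/oz ÷ 110 g/cup ≈ 0.5 cup
milk: (2 tbsp + 2 tsp = 8/3 tbsp) × 7/6 ÷ 16 tbsp/cup × 245 g/cup ≈ 47.6 g
brown sugar: 300 g × 7/6 ÷ 28.35 g/oz ≈ 12.3 oz
cake flour: (2 cup + 13 tbsp = 2.8125 cup) × 7/6 × 114 g/cup ≈ 374.1 g

sliced almonds: 7.4 oz; chopped pecans: 0.5 cup; milk: 47.6 g; brown sugar: 12.3 oz; cake flour: 374.1 g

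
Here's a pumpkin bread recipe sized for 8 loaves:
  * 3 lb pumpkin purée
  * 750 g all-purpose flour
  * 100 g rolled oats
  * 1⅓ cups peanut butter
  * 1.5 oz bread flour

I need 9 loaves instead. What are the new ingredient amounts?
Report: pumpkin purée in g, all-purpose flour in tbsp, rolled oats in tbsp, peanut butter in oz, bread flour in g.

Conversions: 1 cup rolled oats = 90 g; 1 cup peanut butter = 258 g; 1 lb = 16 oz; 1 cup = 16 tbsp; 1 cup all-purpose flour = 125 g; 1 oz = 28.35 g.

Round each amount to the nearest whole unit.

pumpkin purée: 1531 g; all-purpose flour: 108 tbsp; rolled oats: 20 tbsp; peanut butter: 14 oz; bread flour: 48 g

Scaling factor: 9/8 = 1.125.
pumpkin purée: 3 lb × 9/8 × 16 oz/lb × 28.35 g/oz ≈ 1531 g
all-purpose flour: 750 g × 9/8 ÷ 125 g/cup × 16 tbsp/cup = 108 tbsp
rolled oats: 100 g × 9/8 ÷ 90 g/cup × 16 tbsp/cup = 20 tbsp
peanut butter: 4/3 cup × 9/8 × 258 g/cup ÷ 28.35 g/oz ≈ 14 oz
bread flour: 1.5 oz × 9/8 × 28.35 g/oz ≈ 48 g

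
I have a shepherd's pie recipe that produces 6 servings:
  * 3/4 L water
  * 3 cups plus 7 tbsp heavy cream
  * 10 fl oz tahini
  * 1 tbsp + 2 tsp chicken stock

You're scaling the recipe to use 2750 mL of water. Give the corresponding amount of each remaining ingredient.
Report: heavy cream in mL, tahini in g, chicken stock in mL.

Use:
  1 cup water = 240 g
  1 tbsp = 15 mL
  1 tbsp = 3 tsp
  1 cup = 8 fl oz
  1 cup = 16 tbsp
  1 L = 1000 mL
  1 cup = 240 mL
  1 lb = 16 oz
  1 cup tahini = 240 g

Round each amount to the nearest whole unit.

heavy cream: 3025 mL; tahini: 1100 g; chicken stock: 92 mL

The original recipe has 750 mL of water, so the scaling factor is 2750 ÷ 750 = 11/3.
heavy cream: (3 cup + 7 tbsp = 3.4375 cup) × 11/3 × 240 mL/cup = 3025 mL
tahini: 10 fl oz × 11/3 ÷ 8 fl oz/cup × 240 g/cup = 1100 g
chicken stock: (1 tbsp + 2 tsp = 5/3 tbsp) × 11/3 × 15 mL/tbsp ≈ 92 mL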